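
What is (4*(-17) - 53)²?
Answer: 14641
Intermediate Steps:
(4*(-17) - 53)² = (-68 - 53)² = (-121)² = 14641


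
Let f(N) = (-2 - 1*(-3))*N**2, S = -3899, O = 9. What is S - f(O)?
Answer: -3980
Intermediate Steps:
f(N) = N**2 (f(N) = (-2 + 3)*N**2 = 1*N**2 = N**2)
S - f(O) = -3899 - 1*9**2 = -3899 - 1*81 = -3899 - 81 = -3980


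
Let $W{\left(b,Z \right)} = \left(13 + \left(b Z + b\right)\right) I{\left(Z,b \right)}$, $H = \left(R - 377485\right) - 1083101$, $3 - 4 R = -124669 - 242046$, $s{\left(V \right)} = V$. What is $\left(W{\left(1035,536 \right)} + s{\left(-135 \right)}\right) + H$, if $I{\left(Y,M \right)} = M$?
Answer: $\frac{1147784477}{2} \approx 5.7389 \cdot 10^{8}$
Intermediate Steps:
$R = \frac{183359}{2}$ ($R = \frac{3}{4} - \frac{-124669 - 242046}{4} = \frac{3}{4} - - \frac{366715}{4} = \frac{3}{4} + \frac{366715}{4} = \frac{183359}{2} \approx 91680.0$)
$H = - \frac{2737813}{2}$ ($H = \left(\frac{183359}{2} - 377485\right) - 1083101 = - \frac{571611}{2} - 1083101 = - \frac{2737813}{2} \approx -1.3689 \cdot 10^{6}$)
$W{\left(b,Z \right)} = b \left(13 + b + Z b\right)$ ($W{\left(b,Z \right)} = \left(13 + \left(b Z + b\right)\right) b = \left(13 + \left(Z b + b\right)\right) b = \left(13 + \left(b + Z b\right)\right) b = \left(13 + b + Z b\right) b = b \left(13 + b + Z b\right)$)
$\left(W{\left(1035,536 \right)} + s{\left(-135 \right)}\right) + H = \left(1035 \left(13 + 1035 + 536 \cdot 1035\right) - 135\right) - \frac{2737813}{2} = \left(1035 \left(13 + 1035 + 554760\right) - 135\right) - \frac{2737813}{2} = \left(1035 \cdot 555808 - 135\right) - \frac{2737813}{2} = \left(575261280 - 135\right) - \frac{2737813}{2} = 575261145 - \frac{2737813}{2} = \frac{1147784477}{2}$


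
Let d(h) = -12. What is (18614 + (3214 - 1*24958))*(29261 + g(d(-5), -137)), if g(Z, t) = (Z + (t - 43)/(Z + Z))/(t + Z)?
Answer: -13646466655/149 ≈ -9.1587e+7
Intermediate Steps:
g(Z, t) = (Z + (-43 + t)/(2*Z))/(Z + t) (g(Z, t) = (Z + (-43 + t)/((2*Z)))/(Z + t) = (Z + (-43 + t)*(1/(2*Z)))/(Z + t) = (Z + (-43 + t)/(2*Z))/(Z + t))
(18614 + (3214 - 1*24958))*(29261 + g(d(-5), -137)) = (18614 + (3214 - 1*24958))*(29261 + (½)*(-43 - 137 + 2*(-12)²)/(-12*(-12 - 137))) = (18614 + (3214 - 24958))*(29261 + (½)*(-1/12)*(-43 - 137 + 2*144)/(-149)) = (18614 - 21744)*(29261 + (½)*(-1/12)*(-1/149)*(-43 - 137 + 288)) = -3130*(29261 + (½)*(-1/12)*(-1/149)*108) = -3130*(29261 + 9/298) = -3130*8719787/298 = -13646466655/149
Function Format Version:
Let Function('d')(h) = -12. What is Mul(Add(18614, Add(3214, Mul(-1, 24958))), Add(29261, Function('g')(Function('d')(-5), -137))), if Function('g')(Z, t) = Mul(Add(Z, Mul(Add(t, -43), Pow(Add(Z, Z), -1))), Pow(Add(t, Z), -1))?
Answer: Rational(-13646466655, 149) ≈ -9.1587e+7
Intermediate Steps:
Function('g')(Z, t) = Mul(Pow(Add(Z, t), -1), Add(Z, Mul(Rational(1, 2), Pow(Z, -1), Add(-43, t)))) (Function('g')(Z, t) = Mul(Add(Z, Mul(Add(-43, t), Pow(Mul(2, Z), -1))), Pow(Add(Z, t), -1)) = Mul(Add(Z, Mul(Add(-43, t), Mul(Rational(1, 2), Pow(Z, -1)))), Pow(Add(Z, t), -1)) = Mul(Add(Z, Mul(Rational(1, 2), Pow(Z, -1), Add(-43, t))), Pow(Add(Z, t), -1)) = Mul(Pow(Add(Z, t), -1), Add(Z, Mul(Rational(1, 2), Pow(Z, -1), Add(-43, t)))))
Mul(Add(18614, Add(3214, Mul(-1, 24958))), Add(29261, Function('g')(Function('d')(-5), -137))) = Mul(Add(18614, Add(3214, Mul(-1, 24958))), Add(29261, Mul(Rational(1, 2), Pow(-12, -1), Pow(Add(-12, -137), -1), Add(-43, -137, Mul(2, Pow(-12, 2)))))) = Mul(Add(18614, Add(3214, -24958)), Add(29261, Mul(Rational(1, 2), Rational(-1, 12), Pow(-149, -1), Add(-43, -137, Mul(2, 144))))) = Mul(Add(18614, -21744), Add(29261, Mul(Rational(1, 2), Rational(-1, 12), Rational(-1, 149), Add(-43, -137, 288)))) = Mul(-3130, Add(29261, Mul(Rational(1, 2), Rational(-1, 12), Rational(-1, 149), 108))) = Mul(-3130, Add(29261, Rational(9, 298))) = Mul(-3130, Rational(8719787, 298)) = Rational(-13646466655, 149)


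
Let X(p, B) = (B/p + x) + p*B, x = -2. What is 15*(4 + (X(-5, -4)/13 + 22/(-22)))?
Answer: 867/13 ≈ 66.692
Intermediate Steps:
X(p, B) = -2 + B*p + B/p (X(p, B) = (B/p - 2) + p*B = (-2 + B/p) + B*p = -2 + B*p + B/p)
15*(4 + (X(-5, -4)/13 + 22/(-22))) = 15*(4 + ((-2 - 4*(-5) - 4/(-5))/13 + 22/(-22))) = 15*(4 + ((-2 + 20 - 4*(-⅕))*(1/13) + 22*(-1/22))) = 15*(4 + ((-2 + 20 + ⅘)*(1/13) - 1)) = 15*(4 + ((94/5)*(1/13) - 1)) = 15*(4 + (94/65 - 1)) = 15*(4 + 29/65) = 15*(289/65) = 867/13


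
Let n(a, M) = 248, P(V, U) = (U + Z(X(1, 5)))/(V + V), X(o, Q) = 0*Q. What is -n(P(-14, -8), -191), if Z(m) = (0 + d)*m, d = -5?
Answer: -248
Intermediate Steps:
X(o, Q) = 0
Z(m) = -5*m (Z(m) = (0 - 5)*m = -5*m)
P(V, U) = U/(2*V) (P(V, U) = (U - 5*0)/(V + V) = (U + 0)/((2*V)) = U*(1/(2*V)) = U/(2*V))
-n(P(-14, -8), -191) = -1*248 = -248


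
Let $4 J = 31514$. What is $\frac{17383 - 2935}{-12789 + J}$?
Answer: $- \frac{4128}{1403} \approx -2.9423$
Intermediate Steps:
$J = \frac{15757}{2}$ ($J = \frac{1}{4} \cdot 31514 = \frac{15757}{2} \approx 7878.5$)
$\frac{17383 - 2935}{-12789 + J} = \frac{17383 - 2935}{-12789 + \frac{15757}{2}} = \frac{14448}{- \frac{9821}{2}} = 14448 \left(- \frac{2}{9821}\right) = - \frac{4128}{1403}$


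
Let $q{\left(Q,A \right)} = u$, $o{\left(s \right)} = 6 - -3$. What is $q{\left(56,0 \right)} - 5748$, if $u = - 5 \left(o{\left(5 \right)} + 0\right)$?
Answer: $-5793$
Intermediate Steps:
$o{\left(s \right)} = 9$ ($o{\left(s \right)} = 6 + 3 = 9$)
$u = -45$ ($u = - 5 \left(9 + 0\right) = \left(-5\right) 9 = -45$)
$q{\left(Q,A \right)} = -45$
$q{\left(56,0 \right)} - 5748 = -45 - 5748 = -5793$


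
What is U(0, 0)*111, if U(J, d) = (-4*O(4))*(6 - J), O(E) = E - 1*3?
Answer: -2664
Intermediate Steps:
O(E) = -3 + E (O(E) = E - 3 = -3 + E)
U(J, d) = -24 + 4*J (U(J, d) = (-4*(-3 + 4))*(6 - J) = (-4*1)*(6 - J) = -4*(6 - J) = -24 + 4*J)
U(0, 0)*111 = (-24 + 4*0)*111 = (-24 + 0)*111 = -24*111 = -2664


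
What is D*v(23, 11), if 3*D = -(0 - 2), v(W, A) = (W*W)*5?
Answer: 5290/3 ≈ 1763.3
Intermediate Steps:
v(W, A) = 5*W**2 (v(W, A) = W**2*5 = 5*W**2)
D = 2/3 (D = (-(0 - 2))/3 = (-1*(-2))/3 = (1/3)*2 = 2/3 ≈ 0.66667)
D*v(23, 11) = 2*(5*23**2)/3 = 2*(5*529)/3 = (2/3)*2645 = 5290/3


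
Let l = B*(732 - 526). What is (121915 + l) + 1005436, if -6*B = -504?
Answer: 1144655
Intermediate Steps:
B = 84 (B = -⅙*(-504) = 84)
l = 17304 (l = 84*(732 - 526) = 84*206 = 17304)
(121915 + l) + 1005436 = (121915 + 17304) + 1005436 = 139219 + 1005436 = 1144655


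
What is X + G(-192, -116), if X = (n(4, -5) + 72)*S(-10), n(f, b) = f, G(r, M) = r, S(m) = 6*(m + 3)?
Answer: -3384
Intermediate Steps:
S(m) = 18 + 6*m (S(m) = 6*(3 + m) = 18 + 6*m)
X = -3192 (X = (4 + 72)*(18 + 6*(-10)) = 76*(18 - 60) = 76*(-42) = -3192)
X + G(-192, -116) = -3192 - 192 = -3384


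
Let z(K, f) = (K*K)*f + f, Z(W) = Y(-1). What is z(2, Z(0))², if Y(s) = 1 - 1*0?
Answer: 25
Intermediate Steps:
Y(s) = 1 (Y(s) = 1 + 0 = 1)
Z(W) = 1
z(K, f) = f + f*K² (z(K, f) = K²*f + f = f*K² + f = f + f*K²)
z(2, Z(0))² = (1*(1 + 2²))² = (1*(1 + 4))² = (1*5)² = 5² = 25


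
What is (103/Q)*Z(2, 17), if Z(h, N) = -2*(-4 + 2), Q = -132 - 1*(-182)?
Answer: 206/25 ≈ 8.2400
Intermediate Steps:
Q = 50 (Q = -132 + 182 = 50)
Z(h, N) = 4 (Z(h, N) = -2*(-2) = 4)
(103/Q)*Z(2, 17) = (103/50)*4 = 206/25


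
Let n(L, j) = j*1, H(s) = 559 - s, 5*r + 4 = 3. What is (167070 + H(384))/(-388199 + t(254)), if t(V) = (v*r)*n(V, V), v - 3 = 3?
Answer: -836225/1942519 ≈ -0.43048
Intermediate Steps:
r = -⅕ (r = -⅘ + (⅕)*3 = -⅘ + ⅗ = -⅕ ≈ -0.20000)
v = 6 (v = 3 + 3 = 6)
n(L, j) = j
t(V) = -6*V/5 (t(V) = (6*(-⅕))*V = -6*V/5)
(167070 + H(384))/(-388199 + t(254)) = (167070 + (559 - 1*384))/(-388199 - 6/5*254) = (167070 + (559 - 384))/(-388199 - 1524/5) = (167070 + 175)/(-1942519/5) = 167245*(-5/1942519) = -836225/1942519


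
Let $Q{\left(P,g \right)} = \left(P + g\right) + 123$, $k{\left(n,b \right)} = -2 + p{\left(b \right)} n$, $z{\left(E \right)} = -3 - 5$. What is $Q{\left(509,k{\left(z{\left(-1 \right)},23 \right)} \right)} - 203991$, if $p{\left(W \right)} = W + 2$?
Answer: $-203561$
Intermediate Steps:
$p{\left(W \right)} = 2 + W$
$z{\left(E \right)} = -8$
$k{\left(n,b \right)} = -2 + n \left(2 + b\right)$ ($k{\left(n,b \right)} = -2 + \left(2 + b\right) n = -2 + n \left(2 + b\right)$)
$Q{\left(P,g \right)} = 123 + P + g$
$Q{\left(509,k{\left(z{\left(-1 \right)},23 \right)} \right)} - 203991 = \left(123 + 509 - \left(2 + 8 \left(2 + 23\right)\right)\right) - 203991 = \left(123 + 509 - 202\right) - 203991 = 430 - 203991 = -203561$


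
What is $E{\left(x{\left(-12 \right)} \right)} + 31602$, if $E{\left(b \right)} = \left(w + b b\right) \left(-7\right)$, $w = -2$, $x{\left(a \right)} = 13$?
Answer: $30433$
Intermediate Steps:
$E{\left(b \right)} = 14 - 7 b^{2}$ ($E{\left(b \right)} = \left(-2 + b b\right) \left(-7\right) = \left(-2 + b^{2}\right) \left(-7\right) = 14 - 7 b^{2}$)
$E{\left(x{\left(-12 \right)} \right)} + 31602 = \left(14 - 7 \cdot 13^{2}\right) + 31602 = \left(14 - 1183\right) + 31602 = -1169 + 31602 = 30433$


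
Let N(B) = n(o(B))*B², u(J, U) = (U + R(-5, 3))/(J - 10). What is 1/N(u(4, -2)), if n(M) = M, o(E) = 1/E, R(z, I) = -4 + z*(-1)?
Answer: 6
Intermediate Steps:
R(z, I) = -4 - z
u(J, U) = (1 + U)/(-10 + J) (u(J, U) = (U + (-4 - 1*(-5)))/(J - 10) = (U + (-4 + 5))/(-10 + J) = (U + 1)/(-10 + J) = (1 + U)/(-10 + J))
N(B) = B (N(B) = B²/B = B)
1/N(u(4, -2)) = 1/((1 - 2)/(-10 + 4)) = 1/(-1/(-6)) = 1/(-⅙*(-1)) = 1/(⅙) = 6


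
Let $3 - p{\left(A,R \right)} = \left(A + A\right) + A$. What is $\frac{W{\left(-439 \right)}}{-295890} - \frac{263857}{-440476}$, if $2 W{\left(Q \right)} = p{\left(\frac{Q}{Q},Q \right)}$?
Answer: $\frac{263857}{440476} \approx 0.59903$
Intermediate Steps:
$p{\left(A,R \right)} = 3 - 3 A$ ($p{\left(A,R \right)} = 3 - \left(\left(A + A\right) + A\right) = 3 - \left(2 A + A\right) = 3 - 3 A$)
$W{\left(Q \right)} = 0$ ($W{\left(Q \right)} = \frac{3 - 3 \frac{Q}{Q}}{2} = \frac{3 - 3}{2} = \frac{1}{2} \cdot 0 = 0$)
$\frac{W{\left(-439 \right)}}{-295890} - \frac{263857}{-440476} = \frac{0}{-295890} - \frac{263857}{-440476} = 0 \left(- \frac{1}{295890}\right) - - \frac{263857}{440476} = 0 + \frac{263857}{440476} = \frac{263857}{440476}$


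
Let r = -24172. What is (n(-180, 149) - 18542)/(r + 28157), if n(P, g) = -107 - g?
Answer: -18798/3985 ≈ -4.7172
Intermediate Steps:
(n(-180, 149) - 18542)/(r + 28157) = ((-107 - 1*149) - 18542)/(-24172 + 28157) = ((-107 - 149) - 18542)/3985 = (-256 - 18542)*(1/3985) = -18798*1/3985 = -18798/3985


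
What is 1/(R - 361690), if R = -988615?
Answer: -1/1350305 ≈ -7.4057e-7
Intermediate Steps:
1/(R - 361690) = 1/(-988615 - 361690) = 1/(-1350305) = -1/1350305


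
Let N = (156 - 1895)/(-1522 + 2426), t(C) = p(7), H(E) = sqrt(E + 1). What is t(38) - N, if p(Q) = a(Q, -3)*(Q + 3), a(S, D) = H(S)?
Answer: 1739/904 + 20*sqrt(2) ≈ 30.208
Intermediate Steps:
H(E) = sqrt(1 + E)
a(S, D) = sqrt(1 + S)
p(Q) = sqrt(1 + Q)*(3 + Q) (p(Q) = sqrt(1 + Q)*(Q + 3) = sqrt(1 + Q)*(3 + Q))
t(C) = 20*sqrt(2) (t(C) = sqrt(1 + 7)*(3 + 7) = sqrt(8)*10 = (2*sqrt(2))*10 = 20*sqrt(2))
N = -1739/904 ≈ -1.9237
t(38) - N = 20*sqrt(2) - 1*(-1739/904) = 20*sqrt(2) + 1739/904 = 1739/904 + 20*sqrt(2)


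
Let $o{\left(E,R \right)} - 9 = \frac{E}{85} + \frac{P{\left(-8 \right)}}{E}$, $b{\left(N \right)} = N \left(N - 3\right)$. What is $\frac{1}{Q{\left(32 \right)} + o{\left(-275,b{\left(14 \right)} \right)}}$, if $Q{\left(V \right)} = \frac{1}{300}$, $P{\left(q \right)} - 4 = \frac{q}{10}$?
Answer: $\frac{280500}{1614671} \approx 0.17372$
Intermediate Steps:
$P{\left(q \right)} = 4 + \frac{q}{10}$
$Q{\left(V \right)} = \frac{1}{300}$
$b{\left(N \right)} = N \left(-3 + N\right)$
$o{\left(E,R \right)} = 9 + \frac{E}{85} + \frac{16}{5 E}$ ($o{\left(E,R \right)} = 9 + \left(\frac{E}{85} + \frac{4 + \frac{1}{10} \left(-8\right)}{E}\right) = 9 + \left(E \frac{1}{85} + \frac{4 - \frac{4}{5}}{E}\right) = 9 + \left(\frac{E}{85} + \frac{16}{5 E}\right) = 9 + \frac{E}{85} + \frac{16}{5 E}$)
$\frac{1}{Q{\left(32 \right)} + o{\left(-275,b{\left(14 \right)} \right)}} = \frac{1}{\frac{1}{300} + \frac{272 - 275 \left(765 - 275\right)}{85 \left(-275\right)}} = \frac{1}{\frac{1}{300} + \frac{1}{85} \left(- \frac{1}{275}\right) \left(272 - 134750\right)} = \frac{1}{\frac{1}{300} + \frac{1}{85} \left(- \frac{1}{275}\right) \left(-134478\right)} = \frac{1}{\frac{1}{300} + \frac{134478}{23375}} = \frac{1}{\frac{1614671}{280500}} = \frac{280500}{1614671}$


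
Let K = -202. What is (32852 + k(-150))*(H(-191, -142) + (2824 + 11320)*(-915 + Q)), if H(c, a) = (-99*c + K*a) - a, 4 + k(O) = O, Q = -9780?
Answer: -4944668236810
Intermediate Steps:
k(O) = -4 + O
H(c, a) = -203*a - 99*c (H(c, a) = (-99*c - 202*a) - a = (-202*a - 99*c) - a = -203*a - 99*c)
(32852 + k(-150))*(H(-191, -142) + (2824 + 11320)*(-915 + Q)) = (32852 + (-4 - 150))*((-203*(-142) - 99*(-191)) + (2824 + 11320)*(-915 - 9780)) = (32852 - 154)*((28826 + 18909) + 14144*(-10695)) = 32698*(47735 - 151270080) = 32698*(-151222345) = -4944668236810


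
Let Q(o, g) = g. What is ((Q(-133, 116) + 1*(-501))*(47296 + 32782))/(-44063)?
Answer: 30830030/44063 ≈ 699.68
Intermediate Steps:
((Q(-133, 116) + 1*(-501))*(47296 + 32782))/(-44063) = ((116 + 1*(-501))*(47296 + 32782))/(-44063) = ((116 - 501)*80078)*(-1/44063) = -385*80078*(-1/44063) = -30830030*(-1/44063) = 30830030/44063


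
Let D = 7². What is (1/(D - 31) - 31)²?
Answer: 310249/324 ≈ 957.56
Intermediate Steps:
D = 49
(1/(D - 31) - 31)² = (1/(49 - 31) - 31)² = (1/18 - 31)² = (-557/18)² = 310249/324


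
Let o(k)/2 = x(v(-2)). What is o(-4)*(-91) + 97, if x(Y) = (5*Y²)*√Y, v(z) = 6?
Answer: 97 - 32760*√6 ≈ -80148.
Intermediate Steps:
x(Y) = 5*Y^(5/2)
o(k) = 360*√6 (o(k) = 2*(5*6^(5/2)) = 2*(5*(36*√6)) = 2*(180*√6) = 360*√6)
o(-4)*(-91) + 97 = (360*√6)*(-91) + 97 = -32760*√6 + 97 = 97 - 32760*√6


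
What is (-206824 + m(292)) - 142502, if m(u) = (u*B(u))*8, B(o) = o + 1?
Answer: 335122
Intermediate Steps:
B(o) = 1 + o
m(u) = 8*u*(1 + u) (m(u) = (u*(1 + u))*8 = 8*u*(1 + u))
(-206824 + m(292)) - 142502 = (-206824 + 8*292*(1 + 292)) - 142502 = (-206824 + 8*292*293) - 142502 = (-206824 + 684448) - 142502 = 477624 - 142502 = 335122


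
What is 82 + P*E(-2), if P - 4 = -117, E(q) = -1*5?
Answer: 647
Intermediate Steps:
E(q) = -5
P = -113 (P = 4 - 117 = -113)
82 + P*E(-2) = 82 - 113*(-5) = 82 + 565 = 647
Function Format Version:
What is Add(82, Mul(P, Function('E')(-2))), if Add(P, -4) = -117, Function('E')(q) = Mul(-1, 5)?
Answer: 647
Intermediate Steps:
Function('E')(q) = -5
P = -113 (P = Add(4, -117) = -113)
Add(82, Mul(P, Function('E')(-2))) = Add(82, Mul(-113, -5)) = Add(82, 565) = 647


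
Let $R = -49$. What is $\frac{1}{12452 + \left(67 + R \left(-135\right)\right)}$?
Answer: $\frac{1}{19134} \approx 5.2263 \cdot 10^{-5}$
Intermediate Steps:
$\frac{1}{12452 + \left(67 + R \left(-135\right)\right)} = \frac{1}{12452 + \left(67 - -6615\right)} = \frac{1}{12452 + \left(67 + 6615\right)} = \frac{1}{12452 + 6682} = \frac{1}{19134}$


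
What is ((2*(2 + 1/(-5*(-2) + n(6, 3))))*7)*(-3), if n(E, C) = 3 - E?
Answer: -90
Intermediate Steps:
((2*(2 + 1/(-5*(-2) + n(6, 3))))*7)*(-3) = ((2*(2 + 1/(-5*(-2) + (3 - 1*6))))*7)*(-3) = ((2*(2 + 1/(10 + (3 - 6))))*7)*(-3) = ((2*(2 + 1/(10 - 3)))*7)*(-3) = ((2*(2 + 1/7))*7)*(-3) = ((2*(2 + ⅐))*7)*(-3) = ((2*(15/7))*7)*(-3) = ((30/7)*7)*(-3) = 30*(-3) = -90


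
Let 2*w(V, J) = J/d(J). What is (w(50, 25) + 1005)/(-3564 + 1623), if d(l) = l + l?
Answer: -4021/7764 ≈ -0.51790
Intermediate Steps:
d(l) = 2*l
w(V, J) = ¼ (w(V, J) = (J/((2*J)))/2 = (J*(1/(2*J)))/2 = (½)*(½) = ¼)
(w(50, 25) + 1005)/(-3564 + 1623) = (¼ + 1005)/(-3564 + 1623) = (4021/4)/(-1941) = (4021/4)*(-1/1941) = -4021/7764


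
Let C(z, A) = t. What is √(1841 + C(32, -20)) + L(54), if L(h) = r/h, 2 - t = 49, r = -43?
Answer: -43/54 + √1794 ≈ 41.559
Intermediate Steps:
t = -47 (t = 2 - 1*49 = 2 - 49 = -47)
C(z, A) = -47
L(h) = -43/h
√(1841 + C(32, -20)) + L(54) = √(1841 - 47) - 43/54 = √1794 - 43*1/54 = √1794 - 43/54 = -43/54 + √1794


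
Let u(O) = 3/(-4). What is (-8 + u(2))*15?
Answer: -525/4 ≈ -131.25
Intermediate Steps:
u(O) = -3/4 (u(O) = 3*(-1/4) = -3/4)
(-8 + u(2))*15 = (-8 - 3/4)*15 = -35/4*15 = -525/4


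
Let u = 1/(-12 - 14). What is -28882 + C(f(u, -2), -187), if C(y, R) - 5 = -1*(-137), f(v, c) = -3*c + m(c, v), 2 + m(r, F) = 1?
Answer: -28740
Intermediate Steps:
m(r, F) = -1 (m(r, F) = -2 + 1 = -1)
u = -1/26 (u = 1/(-26) = -1/26 ≈ -0.038462)
f(v, c) = -1 - 3*c (f(v, c) = -3*c - 1 = -1 - 3*c)
C(y, R) = 142 (C(y, R) = 5 - 1*(-137) = 5 + 137 = 142)
-28882 + C(f(u, -2), -187) = -28882 + 142 = -28740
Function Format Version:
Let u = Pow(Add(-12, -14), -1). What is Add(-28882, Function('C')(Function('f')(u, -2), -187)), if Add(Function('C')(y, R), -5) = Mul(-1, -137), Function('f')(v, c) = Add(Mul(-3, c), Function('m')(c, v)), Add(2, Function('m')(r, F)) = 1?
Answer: -28740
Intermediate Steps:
Function('m')(r, F) = -1 (Function('m')(r, F) = Add(-2, 1) = -1)
u = Rational(-1, 26) (u = Pow(-26, -1) = Rational(-1, 26) ≈ -0.038462)
Function('f')(v, c) = Add(-1, Mul(-3, c)) (Function('f')(v, c) = Add(Mul(-3, c), -1) = Add(-1, Mul(-3, c)))
Function('C')(y, R) = 142 (Function('C')(y, R) = Add(5, Mul(-1, -137)) = Add(5, 137) = 142)
Add(-28882, Function('C')(Function('f')(u, -2), -187)) = Add(-28882, 142) = -28740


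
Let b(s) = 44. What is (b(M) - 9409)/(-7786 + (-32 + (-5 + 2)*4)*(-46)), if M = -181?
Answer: 9365/5762 ≈ 1.6253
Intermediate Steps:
(b(M) - 9409)/(-7786 + (-32 + (-5 + 2)*4)*(-46)) = (44 - 9409)/(-7786 + (-32 + (-5 + 2)*4)*(-46)) = -9365/(-7786 + (-32 - 3*4)*(-46)) = -9365/(-7786 + (-32 - 12)*(-46)) = -9365/(-7786 - 44*(-46)) = -9365/(-7786 + 2024) = -9365/(-5762) = -9365*(-1/5762) = 9365/5762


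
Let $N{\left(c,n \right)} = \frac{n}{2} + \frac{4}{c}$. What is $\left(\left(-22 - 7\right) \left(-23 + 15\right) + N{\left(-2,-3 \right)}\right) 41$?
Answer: $\frac{18737}{2} \approx 9368.5$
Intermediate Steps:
$N{\left(c,n \right)} = \frac{n}{2} + \frac{4}{c}$ ($N{\left(c,n \right)} = n \frac{1}{2} + \frac{4}{c} = \frac{n}{2} + \frac{4}{c}$)
$\left(\left(-22 - 7\right) \left(-23 + 15\right) + N{\left(-2,-3 \right)}\right) 41 = \left(\left(-22 - 7\right) \left(-23 + 15\right) + \left(\frac{1}{2} \left(-3\right) + \frac{4}{-2}\right)\right) 41 = \left(\left(-29\right) \left(-8\right) + \left(- \frac{3}{2} + 4 \left(- \frac{1}{2}\right)\right)\right) 41 = \left(232 - \frac{7}{2}\right) 41 = \frac{457}{2} \cdot 41 = \frac{18737}{2}$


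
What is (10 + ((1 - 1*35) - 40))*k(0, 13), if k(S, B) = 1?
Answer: -64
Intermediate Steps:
(10 + ((1 - 1*35) - 40))*k(0, 13) = (10 + ((1 - 1*35) - 40))*1 = (10 + ((1 - 35) - 40))*1 = (10 + (-34 - 40))*1 = (10 - 74)*1 = -64*1 = -64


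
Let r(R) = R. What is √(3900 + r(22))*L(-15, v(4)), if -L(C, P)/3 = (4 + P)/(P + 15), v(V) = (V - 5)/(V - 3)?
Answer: -9*√3922/14 ≈ -40.260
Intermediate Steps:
v(V) = (-5 + V)/(-3 + V)
L(C, P) = -3*(4 + P)/(15 + P) (L(C, P) = -3*(4 + P)/(P + 15) = -3*(4 + P)/(15 + P))
√(3900 + r(22))*L(-15, v(4)) = √(3900 + 22)*(3*(-4 - (-5 + 4)/(-3 + 4))/(15 + (-5 + 4)/(-3 + 4))) = √3922*(3*(-4 - (-1)/1)/(15 - 1/1)) = √3922*(3*(-4 - (-1))/(15 + 1*(-1))) = √3922*(3*(-4 - 1*(-1))/(15 - 1)) = √3922*(3*(-4 + 1)/14) = √3922*(3*(1/14)*(-3)) = √3922*(-9/14) = -9*√3922/14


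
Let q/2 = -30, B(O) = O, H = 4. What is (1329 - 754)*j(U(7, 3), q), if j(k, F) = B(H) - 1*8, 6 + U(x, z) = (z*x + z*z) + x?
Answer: -2300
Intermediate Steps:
U(x, z) = -6 + x + z² + x*z (U(x, z) = -6 + ((z*x + z*z) + x) = -6 + ((x*z + z²) + x) = -6 + ((z² + x*z) + x) = -6 + (x + z² + x*z) = -6 + x + z² + x*z)
q = -60 (q = 2*(-30) = -60)
j(k, F) = -4 (j(k, F) = 4 - 1*8 = 4 - 8 = -4)
(1329 - 754)*j(U(7, 3), q) = (1329 - 754)*(-4) = 575*(-4) = -2300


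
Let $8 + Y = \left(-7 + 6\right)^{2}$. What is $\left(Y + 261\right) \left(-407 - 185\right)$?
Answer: $-150368$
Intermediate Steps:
$Y = -7$ ($Y = -8 + \left(-7 + 6\right)^{2} = -8 + \left(-1\right)^{2} = -8 + 1 = -7$)
$\left(Y + 261\right) \left(-407 - 185\right) = \left(-7 + 261\right) \left(-407 - 185\right) = 254 \left(-592\right) = -150368$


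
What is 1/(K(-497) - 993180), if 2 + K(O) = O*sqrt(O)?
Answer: I/(-993182*I + 497*sqrt(497)) ≈ -1.0067e-6 + 1.1231e-8*I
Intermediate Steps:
K(O) = -2 + O**(3/2) (K(O) = -2 + O*sqrt(O) = -2 + O**(3/2))
1/(K(-497) - 993180) = 1/((-2 + (-497)**(3/2)) - 993180) = 1/((-2 - 497*I*sqrt(497)) - 993180) = 1/(-993182 - 497*I*sqrt(497))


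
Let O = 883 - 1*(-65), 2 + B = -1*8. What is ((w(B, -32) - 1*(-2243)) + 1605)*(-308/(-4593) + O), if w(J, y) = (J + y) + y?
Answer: 5477925776/1531 ≈ 3.5780e+6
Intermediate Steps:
B = -10 (B = -2 - 1*8 = -2 - 8 = -10)
w(J, y) = J + 2*y
O = 948 (O = 883 + 65 = 948)
((w(B, -32) - 1*(-2243)) + 1605)*(-308/(-4593) + O) = (((-10 + 2*(-32)) - 1*(-2243)) + 1605)*(-308/(-4593) + 948) = (((-10 - 64) + 2243) + 1605)*(-308*(-1/4593) + 948) = ((-74 + 2243) + 1605)*(308/4593 + 948) = (2169 + 1605)*(4354472/4593) = 3774*(4354472/4593) = 5477925776/1531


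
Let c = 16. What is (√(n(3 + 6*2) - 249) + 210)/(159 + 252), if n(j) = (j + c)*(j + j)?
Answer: 70/137 + √681/411 ≈ 0.57444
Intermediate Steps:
n(j) = 2*j*(16 + j) (n(j) = (j + 16)*(j + j) = (16 + j)*(2*j) = 2*j*(16 + j))
(√(n(3 + 6*2) - 249) + 210)/(159 + 252) = (√(2*(3 + 6*2)*(16 + (3 + 6*2)) - 249) + 210)/(159 + 252) = (√(2*(3 + 12)*(16 + (3 + 12)) - 249) + 210)/411 = (√(2*15*(16 + 15) - 249) + 210)*(1/411) = (√(2*15*31 - 249) + 210)*(1/411) = (√(930 - 249) + 210)*(1/411) = (√681 + 210)*(1/411) = (210 + √681)*(1/411) = 70/137 + √681/411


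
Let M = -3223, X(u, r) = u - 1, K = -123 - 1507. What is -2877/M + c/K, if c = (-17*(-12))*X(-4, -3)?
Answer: 797697/525349 ≈ 1.5184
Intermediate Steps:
K = -1630
X(u, r) = -1 + u
c = -1020 (c = (-17*(-12))*(-1 - 4) = 204*(-5) = -1020)
-2877/M + c/K = -2877/(-3223) - 1020/(-1630) = -2877*(-1/3223) - 1020*(-1/1630) = 2877/3223 + 102/163 = 797697/525349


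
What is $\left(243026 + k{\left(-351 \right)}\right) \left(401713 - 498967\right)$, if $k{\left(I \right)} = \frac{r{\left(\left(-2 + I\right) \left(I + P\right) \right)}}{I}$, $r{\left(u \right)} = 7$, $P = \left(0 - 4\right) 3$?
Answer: $- \frac{307258232638}{13} \approx -2.3635 \cdot 10^{10}$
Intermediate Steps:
$P = -12$ ($P = \left(-4\right) 3 = -12$)
$k{\left(I \right)} = \frac{7}{I}$
$\left(243026 + k{\left(-351 \right)}\right) \left(401713 - 498967\right) = \left(243026 + \frac{7}{-351}\right) \left(401713 - 498967\right) = \left(243026 + 7 \left(- \frac{1}{351}\right)\right) \left(-97254\right) = \left(243026 - \frac{7}{351}\right) \left(-97254\right) = \frac{85302119}{351} \left(-97254\right) = - \frac{307258232638}{13}$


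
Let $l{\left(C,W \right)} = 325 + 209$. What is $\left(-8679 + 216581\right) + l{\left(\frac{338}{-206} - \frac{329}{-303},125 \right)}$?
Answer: $208436$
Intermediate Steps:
$l{\left(C,W \right)} = 534$
$\left(-8679 + 216581\right) + l{\left(\frac{338}{-206} - \frac{329}{-303},125 \right)} = \left(-8679 + 216581\right) + 534 = 207902 + 534 = 208436$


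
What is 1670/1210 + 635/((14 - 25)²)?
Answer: 802/121 ≈ 6.6281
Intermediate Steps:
1670/1210 + 635/((14 - 25)²) = 1670*(1/1210) + 635/((-11)²) = 167/121 + 635/121 = 802/121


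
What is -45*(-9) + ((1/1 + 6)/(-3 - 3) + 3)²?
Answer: 14701/36 ≈ 408.36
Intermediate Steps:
-45*(-9) + ((1/1 + 6)/(-3 - 3) + 3)² = 405 + ((1 + 6)/(-6) + 3)² = 405 + (7*(-⅙) + 3)² = 405 + (-7/6 + 3)² = 405 + (11/6)² = 405 + 121/36 = 14701/36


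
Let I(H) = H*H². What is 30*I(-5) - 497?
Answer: -4247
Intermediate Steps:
I(H) = H³
30*I(-5) - 497 = 30*(-5)³ - 497 = 30*(-125) - 497 = -3750 - 497 = -4247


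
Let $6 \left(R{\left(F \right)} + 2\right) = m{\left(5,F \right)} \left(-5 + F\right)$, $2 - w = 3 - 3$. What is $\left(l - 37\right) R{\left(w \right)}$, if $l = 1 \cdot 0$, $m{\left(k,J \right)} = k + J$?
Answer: $\frac{407}{2} \approx 203.5$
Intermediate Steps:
$m{\left(k,J \right)} = J + k$
$l = 0$
$w = 2$ ($w = 2 - \left(3 - 3\right) = 2 - 0 = 2 + 0 = 2$)
$R{\left(F \right)} = -2 + \frac{\left(-5 + F\right) \left(5 + F\right)}{6}$ ($R{\left(F \right)} = -2 + \frac{\left(F + 5\right) \left(-5 + F\right)}{6} = -2 + \frac{\left(5 + F\right) \left(-5 + F\right)}{6} = -2 + \frac{\left(-5 + F\right) \left(5 + F\right)}{6}$)
$\left(l - 37\right) R{\left(w \right)} = \left(0 - 37\right) \left(- \frac{37}{6} + \frac{2^{2}}{6}\right) = \left(0 - 37\right) \left(- \frac{37}{6} + \frac{1}{6} \cdot 4\right) = - 37 \left(- \frac{37}{6} + \frac{2}{3}\right) = \left(-37\right) \left(- \frac{11}{2}\right) = \frac{407}{2}$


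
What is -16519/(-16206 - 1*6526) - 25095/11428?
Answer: -47710051/32472662 ≈ -1.4692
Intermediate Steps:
-16519/(-16206 - 1*6526) - 25095/11428 = -16519/(-16206 - 6526) - 25095*1/11428 = -16519/(-22732) - 25095/11428 = -16519*(-1/22732) - 25095/11428 = 16519/22732 - 25095/11428 = -47710051/32472662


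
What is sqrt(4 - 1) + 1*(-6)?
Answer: -6 + sqrt(3) ≈ -4.2680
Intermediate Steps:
sqrt(4 - 1) + 1*(-6) = sqrt(3) - 6 = -6 + sqrt(3)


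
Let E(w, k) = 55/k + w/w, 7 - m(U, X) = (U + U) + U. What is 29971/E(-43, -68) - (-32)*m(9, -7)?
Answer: 2029708/13 ≈ 1.5613e+5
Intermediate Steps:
m(U, X) = 7 - 3*U (m(U, X) = 7 - ((U + U) + U) = 7 - (2*U + U) = 7 - 3*U)
E(w, k) = 1 + 55/k (E(w, k) = 55/k + 1 = 1 + 55/k)
29971/E(-43, -68) - (-32)*m(9, -7) = 29971/(((55 - 68)/(-68))) - (-32)*(7 - 3*9) = 29971/((-1/68*(-13))) - (-32)*(7 - 27) = 29971/(13/68) - (-32)*(-20) = 29971*(68/13) - 1*640 = 2038028/13 - 640 = 2029708/13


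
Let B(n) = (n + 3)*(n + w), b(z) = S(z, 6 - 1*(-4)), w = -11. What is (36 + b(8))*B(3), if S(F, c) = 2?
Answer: -1824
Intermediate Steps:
b(z) = 2
B(n) = (-11 + n)*(3 + n) (B(n) = (n + 3)*(n - 11) = (3 + n)*(-11 + n) = (-11 + n)*(3 + n))
(36 + b(8))*B(3) = (36 + 2)*(-33 + 3**2 - 8*3) = 38*(-33 + 9 - 24) = 38*(-48) = -1824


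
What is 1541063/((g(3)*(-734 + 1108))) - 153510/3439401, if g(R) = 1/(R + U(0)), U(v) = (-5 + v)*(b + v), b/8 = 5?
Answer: -49722180056931/61254094 ≈ -8.1174e+5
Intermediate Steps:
b = 40 (b = 8*5 = 40)
U(v) = (-5 + v)*(40 + v)
g(R) = 1/(-200 + R) (g(R) = 1/(R + (-200 + 0² + 35*0)) = 1/(R + (-200 + 0 + 0)) = 1/(R - 200) = 1/(-200 + R))
1541063/((g(3)*(-734 + 1108))) - 153510/3439401 = 1541063/(((-734 + 1108)/(-200 + 3))) - 153510/3439401 = 1541063/((374/(-197))) - 153510*1/3439401 = 1541063/((-1/197*374)) - 7310/163781 = 1541063/(-374/197) - 7310/163781 = 1541063*(-197/374) - 7310/163781 = -303589411/374 - 7310/163781 = -49722180056931/61254094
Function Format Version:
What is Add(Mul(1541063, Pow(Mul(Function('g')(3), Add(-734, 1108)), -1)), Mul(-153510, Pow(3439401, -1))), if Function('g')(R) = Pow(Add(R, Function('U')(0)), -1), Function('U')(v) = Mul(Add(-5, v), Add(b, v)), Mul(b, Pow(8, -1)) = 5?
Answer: Rational(-49722180056931, 61254094) ≈ -8.1174e+5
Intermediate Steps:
b = 40 (b = Mul(8, 5) = 40)
Function('U')(v) = Mul(Add(-5, v), Add(40, v))
Function('g')(R) = Pow(Add(-200, R), -1) (Function('g')(R) = Pow(Add(R, Add(-200, Pow(0, 2), Mul(35, 0))), -1) = Pow(Add(R, Add(-200, 0, 0)), -1) = Pow(Add(R, -200), -1) = Pow(Add(-200, R), -1))
Add(Mul(1541063, Pow(Mul(Function('g')(3), Add(-734, 1108)), -1)), Mul(-153510, Pow(3439401, -1))) = Add(Mul(1541063, Pow(Mul(Pow(Add(-200, 3), -1), Add(-734, 1108)), -1)), Mul(-153510, Pow(3439401, -1))) = Add(Mul(1541063, Pow(Mul(Pow(-197, -1), 374), -1)), Mul(-153510, Rational(1, 3439401))) = Add(Mul(1541063, Pow(Mul(Rational(-1, 197), 374), -1)), Rational(-7310, 163781)) = Add(Mul(1541063, Pow(Rational(-374, 197), -1)), Rational(-7310, 163781)) = Add(Mul(1541063, Rational(-197, 374)), Rational(-7310, 163781)) = Add(Rational(-303589411, 374), Rational(-7310, 163781)) = Rational(-49722180056931, 61254094)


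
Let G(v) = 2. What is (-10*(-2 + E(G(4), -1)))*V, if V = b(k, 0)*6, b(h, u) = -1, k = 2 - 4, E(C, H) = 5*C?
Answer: 480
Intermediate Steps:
k = -2
V = -6 (V = -1*6 = -6)
(-10*(-2 + E(G(4), -1)))*V = -10*(-2 + 5*2)*(-6) = -10*(-2 + 10)*(-6) = -80*(-6) = 480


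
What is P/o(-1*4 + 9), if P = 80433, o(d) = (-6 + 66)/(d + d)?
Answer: 26811/2 ≈ 13406.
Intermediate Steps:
o(d) = 30/d (o(d) = 60/((2*d)) = 60*(1/(2*d)) = 30/d)
P/o(-1*4 + 9) = 80433/((30/(-1*4 + 9))) = 80433/((30/(-4 + 9))) = 80433/((30/5)) = 80433/((30*(⅕))) = 80433/6 = 80433*(⅙) = 26811/2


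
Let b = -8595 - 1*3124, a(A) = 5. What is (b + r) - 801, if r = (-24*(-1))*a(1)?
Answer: -12400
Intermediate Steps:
b = -11719 (b = -8595 - 3124 = -11719)
r = 120 (r = -24*(-1)*5 = 24*5 = 120)
(b + r) - 801 = (-11719 + 120) - 801 = -11599 - 801 = -12400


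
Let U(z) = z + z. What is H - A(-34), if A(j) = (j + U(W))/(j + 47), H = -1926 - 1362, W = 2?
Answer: -42714/13 ≈ -3285.7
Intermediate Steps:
U(z) = 2*z
H = -3288
A(j) = (4 + j)/(47 + j) (A(j) = (j + 2*2)/(j + 47) = (j + 4)/(47 + j) = (4 + j)/(47 + j))
H - A(-34) = -3288 - (4 - 34)/(47 - 34) = -3288 - (-30)/13 = -3288 - 1*(-30/13) = -3288 + 30/13 = -42714/13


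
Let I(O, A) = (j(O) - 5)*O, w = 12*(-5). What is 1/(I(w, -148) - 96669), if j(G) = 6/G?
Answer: -1/96363 ≈ -1.0377e-5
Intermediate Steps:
w = -60
I(O, A) = O*(-5 + 6/O) (I(O, A) = (6/O - 5)*O = (-5 + 6/O)*O = O*(-5 + 6/O))
1/(I(w, -148) - 96669) = 1/((6 - 5*(-60)) - 96669) = 1/((6 + 300) - 96669) = 1/(306 - 96669) = 1/(-96363) = -1/96363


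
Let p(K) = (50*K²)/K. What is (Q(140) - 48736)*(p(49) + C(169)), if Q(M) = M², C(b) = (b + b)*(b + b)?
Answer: -3399996384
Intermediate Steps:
p(K) = 50*K
C(b) = 4*b² (C(b) = (2*b)*(2*b) = 4*b²)
(Q(140) - 48736)*(p(49) + C(169)) = (140² - 48736)*(50*49 + 4*169²) = (19600 - 48736)*(2450 + 4*28561) = -29136*(2450 + 114244) = -29136*116694 = -3399996384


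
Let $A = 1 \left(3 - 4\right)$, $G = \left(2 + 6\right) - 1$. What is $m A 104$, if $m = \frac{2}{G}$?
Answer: $- \frac{208}{7} \approx -29.714$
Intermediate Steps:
$G = 7$ ($G = 8 - 1 = 7$)
$m = \frac{2}{7} \approx 0.28571$
$A = -1$ ($A = 1 \left(-1\right) = -1$)
$m A 104 = \frac{2}{7} \left(-1\right) 104 = \left(- \frac{2}{7}\right) 104 = - \frac{208}{7}$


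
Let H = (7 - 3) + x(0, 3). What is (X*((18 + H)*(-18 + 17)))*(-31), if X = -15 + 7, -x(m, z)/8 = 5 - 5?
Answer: -5456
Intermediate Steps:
x(m, z) = 0 (x(m, z) = -8*(5 - 5) = -8*0 = 0)
X = -8
H = 4 (H = (7 - 3) + 0 = 4 + 0 = 4)
(X*((18 + H)*(-18 + 17)))*(-31) = -8*(18 + 4)*(-18 + 17)*(-31) = -176*(-1)*(-31) = -8*(-22)*(-31) = 176*(-31) = -5456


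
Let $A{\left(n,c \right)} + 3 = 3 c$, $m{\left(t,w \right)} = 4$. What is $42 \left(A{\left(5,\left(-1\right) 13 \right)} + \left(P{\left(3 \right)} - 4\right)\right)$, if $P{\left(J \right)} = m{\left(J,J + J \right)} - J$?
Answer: $-1890$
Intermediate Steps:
$P{\left(J \right)} = 4 - J$
$A{\left(n,c \right)} = -3 + 3 c$
$42 \left(A{\left(5,\left(-1\right) 13 \right)} + \left(P{\left(3 \right)} - 4\right)\right) = 42 \left(\left(-3 + 3 \left(\left(-1\right) 13\right)\right) + \left(\left(4 - 3\right) - 4\right)\right) = 42 \left(\left(-3 + 3 \left(-13\right)\right) + \left(\left(4 - 3\right) - 4\right)\right) = 42 \left(\left(-3 - 39\right) + \left(1 - 4\right)\right) = 42 \left(-42 - 3\right) = 42 \left(-45\right) = -1890$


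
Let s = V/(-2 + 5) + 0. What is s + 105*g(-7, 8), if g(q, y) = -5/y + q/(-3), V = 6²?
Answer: 1531/8 ≈ 191.38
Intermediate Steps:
V = 36
g(q, y) = -5/y - q/3 (g(q, y) = -5/y + q*(-⅓) = -5/y - q/3)
s = 12 (s = 36/(-2 + 5) + 0 = 36/3 + 0 = 36*(⅓) + 0 = 12 + 0 = 12)
s + 105*g(-7, 8) = 12 + 105*(-5/8 - ⅓*(-7)) = 12 + 105*(-5*⅛ + 7/3) = 12 + 105*(-5/8 + 7/3) = 12 + 105*(41/24) = 12 + 1435/8 = 1531/8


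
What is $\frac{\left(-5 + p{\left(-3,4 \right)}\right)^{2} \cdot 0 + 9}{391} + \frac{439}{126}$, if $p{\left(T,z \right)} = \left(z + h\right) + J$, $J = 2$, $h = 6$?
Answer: $\frac{172783}{49266} \approx 3.5071$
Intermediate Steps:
$p{\left(T,z \right)} = 8 + z$ ($p{\left(T,z \right)} = \left(z + 6\right) + 2 = \left(6 + z\right) + 2 = 8 + z$)
$\frac{\left(-5 + p{\left(-3,4 \right)}\right)^{2} \cdot 0 + 9}{391} + \frac{439}{126} = \frac{\left(-5 + \left(8 + 4\right)\right)^{2} \cdot 0 + 9}{391} + \frac{439}{126} = \left(\left(-5 + 12\right)^{2} \cdot 0 + 9\right) \frac{1}{391} + 439 \cdot \frac{1}{126} = \left(7^{2} \cdot 0 + 9\right) \frac{1}{391} + \frac{439}{126} = \left(49 \cdot 0 + 9\right) \frac{1}{391} + \frac{439}{126} = \left(0 + 9\right) \frac{1}{391} + \frac{439}{126} = 9 \cdot \frac{1}{391} + \frac{439}{126} = \frac{9}{391} + \frac{439}{126} = \frac{172783}{49266}$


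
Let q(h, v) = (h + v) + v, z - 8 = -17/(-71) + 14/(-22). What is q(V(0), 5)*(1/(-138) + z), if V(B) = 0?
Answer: 4093315/53889 ≈ 75.958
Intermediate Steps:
z = 5938/781 (z = 8 + (-17/(-71) + 14/(-22)) = 8 + (-17*(-1/71) + 14*(-1/22)) = 8 + (17/71 - 7/11) = 8 - 310/781 = 5938/781 ≈ 7.6031)
q(h, v) = h + 2*v
q(V(0), 5)*(1/(-138) + z) = (0 + 2*5)*(1/(-138) + 5938/781) = (0 + 10)*(-1/138 + 5938/781) = 10*(818663/107778) = 4093315/53889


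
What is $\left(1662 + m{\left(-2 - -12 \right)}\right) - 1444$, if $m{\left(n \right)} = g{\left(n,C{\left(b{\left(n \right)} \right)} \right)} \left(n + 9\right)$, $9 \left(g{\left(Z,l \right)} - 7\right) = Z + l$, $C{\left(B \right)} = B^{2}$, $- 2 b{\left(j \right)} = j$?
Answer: $\frac{3824}{9} \approx 424.89$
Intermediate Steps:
$b{\left(j \right)} = - \frac{j}{2}$
$g{\left(Z,l \right)} = 7 + \frac{Z}{9} + \frac{l}{9}$ ($g{\left(Z,l \right)} = 7 + \frac{Z + l}{9} = 7 + \left(\frac{Z}{9} + \frac{l}{9}\right) = 7 + \frac{Z}{9} + \frac{l}{9}$)
$m{\left(n \right)} = \left(9 + n\right) \left(7 + \frac{n}{9} + \frac{n^{2}}{36}\right)$ ($m{\left(n \right)} = \left(7 + \frac{n}{9} + \frac{\left(- \frac{n}{2}\right)^{2}}{9}\right) \left(n + 9\right) = \left(7 + \frac{n}{9} + \frac{\frac{1}{4} n^{2}}{9}\right) \left(9 + n\right) = \left(7 + \frac{n}{9} + \frac{n^{2}}{36}\right) \left(9 + n\right) = \left(9 + n\right) \left(7 + \frac{n}{9} + \frac{n^{2}}{36}\right)$)
$\left(1662 + m{\left(-2 - -12 \right)}\right) - 1444 = \left(1662 + \frac{\left(9 - -10\right) \left(252 + \left(-2 - -12\right)^{2} + 4 \left(-2 - -12\right)\right)}{36}\right) - 1444 = \left(1662 + \frac{\left(9 + \left(-2 + 12\right)\right) \left(252 + \left(-2 + 12\right)^{2} + 4 \left(-2 + 12\right)\right)}{36}\right) - 1444 = \left(1662 + \frac{\left(9 + 10\right) \left(252 + 10^{2} + 4 \cdot 10\right)}{36}\right) - 1444 = \left(1662 + \frac{1}{36} \cdot 19 \left(252 + 100 + 40\right)\right) - 1444 = \left(1662 + \frac{1}{36} \cdot 19 \cdot 392\right) - 1444 = \left(1662 + \frac{1862}{9}\right) - 1444 = \frac{16820}{9} - 1444 = \frac{3824}{9}$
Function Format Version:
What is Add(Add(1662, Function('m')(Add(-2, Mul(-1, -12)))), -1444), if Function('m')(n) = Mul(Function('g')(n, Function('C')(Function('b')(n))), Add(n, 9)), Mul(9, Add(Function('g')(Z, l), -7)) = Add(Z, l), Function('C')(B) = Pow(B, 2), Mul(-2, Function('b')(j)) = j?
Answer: Rational(3824, 9) ≈ 424.89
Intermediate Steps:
Function('b')(j) = Mul(Rational(-1, 2), j)
Function('g')(Z, l) = Add(7, Mul(Rational(1, 9), Z), Mul(Rational(1, 9), l)) (Function('g')(Z, l) = Add(7, Mul(Rational(1, 9), Add(Z, l))) = Add(7, Add(Mul(Rational(1, 9), Z), Mul(Rational(1, 9), l))) = Add(7, Mul(Rational(1, 9), Z), Mul(Rational(1, 9), l)))
Function('m')(n) = Mul(Add(9, n), Add(7, Mul(Rational(1, 9), n), Mul(Rational(1, 36), Pow(n, 2)))) (Function('m')(n) = Mul(Add(7, Mul(Rational(1, 9), n), Mul(Rational(1, 9), Pow(Mul(Rational(-1, 2), n), 2))), Add(n, 9)) = Mul(Add(7, Mul(Rational(1, 9), n), Mul(Rational(1, 9), Mul(Rational(1, 4), Pow(n, 2)))), Add(9, n)) = Mul(Add(7, Mul(Rational(1, 9), n), Mul(Rational(1, 36), Pow(n, 2))), Add(9, n)) = Mul(Add(9, n), Add(7, Mul(Rational(1, 9), n), Mul(Rational(1, 36), Pow(n, 2)))))
Add(Add(1662, Function('m')(Add(-2, Mul(-1, -12)))), -1444) = Add(Add(1662, Mul(Rational(1, 36), Add(9, Add(-2, Mul(-1, -12))), Add(252, Pow(Add(-2, Mul(-1, -12)), 2), Mul(4, Add(-2, Mul(-1, -12)))))), -1444) = Add(Add(1662, Mul(Rational(1, 36), Add(9, Add(-2, 12)), Add(252, Pow(Add(-2, 12), 2), Mul(4, Add(-2, 12))))), -1444) = Add(Add(1662, Mul(Rational(1, 36), Add(9, 10), Add(252, Pow(10, 2), Mul(4, 10)))), -1444) = Add(Add(1662, Mul(Rational(1, 36), 19, Add(252, 100, 40))), -1444) = Add(Add(1662, Mul(Rational(1, 36), 19, 392)), -1444) = Add(Add(1662, Rational(1862, 9)), -1444) = Add(Rational(16820, 9), -1444) = Rational(3824, 9)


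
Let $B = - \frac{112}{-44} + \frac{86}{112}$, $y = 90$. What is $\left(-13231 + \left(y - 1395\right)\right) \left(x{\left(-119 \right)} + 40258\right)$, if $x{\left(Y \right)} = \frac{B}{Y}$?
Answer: $- \frac{5362094900447}{9163} \approx -5.8519 \cdot 10^{8}$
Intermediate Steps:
$B = \frac{2041}{616}$ ($B = \left(-112\right) \left(- \frac{1}{44}\right) + 86 \cdot \frac{1}{112} = \frac{28}{11} + \frac{43}{56} = \frac{2041}{616} \approx 3.3133$)
$x{\left(Y \right)} = \frac{2041}{616 Y}$
$\left(-13231 + \left(y - 1395\right)\right) \left(x{\left(-119 \right)} + 40258\right) = \left(-13231 + \left(90 - 1395\right)\right) \left(\frac{2041}{616 \left(-119\right)} + 40258\right) = \left(-13231 + \left(90 - 1395\right)\right) \left(\frac{2041}{616} \left(- \frac{1}{119}\right) + 40258\right) = \left(-13231 - 1305\right) \left(- \frac{2041}{73304} + 40258\right) = \left(-14536\right) \frac{2951070391}{73304} = - \frac{5362094900447}{9163}$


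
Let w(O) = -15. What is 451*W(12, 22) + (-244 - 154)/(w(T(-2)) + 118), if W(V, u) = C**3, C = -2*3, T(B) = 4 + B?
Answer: -10034246/103 ≈ -97420.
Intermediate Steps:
C = -6
W(V, u) = -216 (W(V, u) = (-6)**3 = -216)
451*W(12, 22) + (-244 - 154)/(w(T(-2)) + 118) = 451*(-216) + (-244 - 154)/(-15 + 118) = -97416 - 398/103 = -10034246/103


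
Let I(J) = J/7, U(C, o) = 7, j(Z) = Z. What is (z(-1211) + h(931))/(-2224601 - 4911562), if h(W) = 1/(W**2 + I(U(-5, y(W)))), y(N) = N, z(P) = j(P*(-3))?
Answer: -3148946347/6185354914206 ≈ -0.00050910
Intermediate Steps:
z(P) = -3*P (z(P) = P*(-3) = -3*P)
I(J) = J/7 (I(J) = J*(1/7) = J/7)
h(W) = 1/(1 + W**2) (h(W) = 1/(W**2 + (1/7)*7) = 1/(W**2 + 1) = 1/(1 + W**2))
(z(-1211) + h(931))/(-2224601 - 4911562) = (-3*(-1211) + 1/(1 + 931**2))/(-2224601 - 4911562) = (3633 + 1/(1 + 866761))/(-7136163) = (3633 + 1/866762)*(-1/7136163) = (3148946347/866762)*(-1/7136163) = -3148946347/6185354914206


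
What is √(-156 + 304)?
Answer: 2*√37 ≈ 12.166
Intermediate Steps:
√(-156 + 304) = √148 = 2*√37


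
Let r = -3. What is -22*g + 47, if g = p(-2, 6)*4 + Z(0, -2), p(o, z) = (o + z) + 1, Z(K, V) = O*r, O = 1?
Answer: -327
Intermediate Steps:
Z(K, V) = -3 (Z(K, V) = 1*(-3) = -3)
p(o, z) = 1 + o + z
g = 17 (g = (1 - 2 + 6)*4 - 3 = 5*4 - 3 = 20 - 3 = 17)
-22*g + 47 = -22*17 + 47 = -374 + 47 = -327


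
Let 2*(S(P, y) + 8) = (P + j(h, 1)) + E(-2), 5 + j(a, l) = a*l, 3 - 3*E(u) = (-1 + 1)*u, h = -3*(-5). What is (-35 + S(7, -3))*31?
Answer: -1054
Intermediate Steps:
h = 15
E(u) = 1 (E(u) = 1 - (-1 + 1)*u/3 = 1 - 0*u = 1 - 1/3*0 = 1 + 0 = 1)
j(a, l) = -5 + a*l
S(P, y) = -5/2 + P/2 (S(P, y) = -8 + ((P + (-5 + 15*1)) + 1)/2 = -8 + ((P + (-5 + 15)) + 1)/2 = -8 + ((P + 10) + 1)/2 = -8 + ((10 + P) + 1)/2 = -8 + (11 + P)/2 = -8 + (11/2 + P/2) = -5/2 + P/2)
(-35 + S(7, -3))*31 = (-35 + (-5/2 + (1/2)*7))*31 = (-35 + (-5/2 + 7/2))*31 = (-35 + 1)*31 = -34*31 = -1054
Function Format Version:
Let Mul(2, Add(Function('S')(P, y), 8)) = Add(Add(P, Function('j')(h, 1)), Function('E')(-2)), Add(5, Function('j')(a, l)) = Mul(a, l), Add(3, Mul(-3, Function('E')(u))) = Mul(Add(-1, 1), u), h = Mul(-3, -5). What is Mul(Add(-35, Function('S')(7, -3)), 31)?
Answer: -1054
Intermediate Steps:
h = 15
Function('E')(u) = 1 (Function('E')(u) = Add(1, Mul(Rational(-1, 3), Mul(Add(-1, 1), u))) = Add(1, Mul(Rational(-1, 3), Mul(0, u))) = Add(1, Mul(Rational(-1, 3), 0)) = Add(1, 0) = 1)
Function('j')(a, l) = Add(-5, Mul(a, l))
Function('S')(P, y) = Add(Rational(-5, 2), Mul(Rational(1, 2), P)) (Function('S')(P, y) = Add(-8, Mul(Rational(1, 2), Add(Add(P, Add(-5, Mul(15, 1))), 1))) = Add(-8, Mul(Rational(1, 2), Add(Add(P, Add(-5, 15)), 1))) = Add(-8, Mul(Rational(1, 2), Add(Add(P, 10), 1))) = Add(-8, Mul(Rational(1, 2), Add(Add(10, P), 1))) = Add(-8, Mul(Rational(1, 2), Add(11, P))) = Add(-8, Add(Rational(11, 2), Mul(Rational(1, 2), P))) = Add(Rational(-5, 2), Mul(Rational(1, 2), P)))
Mul(Add(-35, Function('S')(7, -3)), 31) = Mul(Add(-35, Add(Rational(-5, 2), Mul(Rational(1, 2), 7))), 31) = Mul(Add(-35, Add(Rational(-5, 2), Rational(7, 2))), 31) = Mul(Add(-35, 1), 31) = Mul(-34, 31) = -1054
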